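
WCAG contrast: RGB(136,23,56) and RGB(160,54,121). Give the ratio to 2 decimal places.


Linearize each sRGB channel c=v/255: c/12.92 if c ≤ 0.04045 else ((c+0.055)/1.055)^2.4
L = 0.2126×R_lin + 0.7152×G_lin + 0.0722×B_lin
Color 1 (136,23,56):
  R=136: 136/255≈0.5333 > 0.04045 → ((0.5333+0.055)/1.055)^2.4 ≈ 0.24620
  G=23: 23/255≈0.0902 > 0.04045 → ((0.0902+0.055)/1.055)^2.4 ≈ 0.00857
  B=56: 56/255≈0.2196 > 0.04045 → ((0.2196+0.055)/1.055)^2.4 ≈ 0.03955
  L1 = 0.2126×0.24620 + 0.7152×0.00857 + 0.0722×0.03955 ≈ 0.06133
Color 2 (160,54,121):
  R=160: 160/255≈0.6275 > 0.04045 → ((0.6275+0.055)/1.055)^2.4 ≈ 0.35153
  G=54: 54/255≈0.2118 > 0.04045 → ((0.2118+0.055)/1.055)^2.4 ≈ 0.03689
  B=121: 121/255≈0.4745 > 0.04045 → ((0.4745+0.055)/1.055)^2.4 ≈ 0.19120
  L2 = 0.2126×0.35153 + 0.7152×0.03689 + 0.0722×0.19120 ≈ 0.11492
Lighter = 0.11492, Darker = 0.06133
Ratio = (L_lighter + 0.05) / (L_darker + 0.05)
Ratio = (0.11492 + 0.05) / (0.06133 + 0.05) = 0.16492 / 0.11133 ≈ 1.4815
Ratio ≈ 1.48:1


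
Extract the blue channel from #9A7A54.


Color: #9A7A54
R = 9A = 154
G = 7A = 122
B = 54 = 84
Blue = 84


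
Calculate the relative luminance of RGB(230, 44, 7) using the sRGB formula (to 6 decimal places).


Linearize each channel (sRGB transfer function): c = v/255; c_lin = c/12.92 if c ≤ 0.04045, else ((c+0.055)/1.055)^2.4
  R: 230/255 ≈ 0.901961 > 0.04045 → ((0.901961+0.055)/1.055)^2.4 ≈ 0.791298
  G: 44/255 ≈ 0.172549 > 0.04045 → ((0.172549+0.055)/1.055)^2.4 ≈ 0.025187
  B: 7/255 ≈ 0.027451 ≤ 0.04045 → 0.027451/12.92 ≈ 0.002125
R_lin = 0.791298, G_lin = 0.025187, B_lin = 0.002125
L = 0.2126×R + 0.7152×G + 0.0722×B
L = 0.2126×0.791298 + 0.7152×0.025187 + 0.0722×0.002125
L ≈ 0.186397


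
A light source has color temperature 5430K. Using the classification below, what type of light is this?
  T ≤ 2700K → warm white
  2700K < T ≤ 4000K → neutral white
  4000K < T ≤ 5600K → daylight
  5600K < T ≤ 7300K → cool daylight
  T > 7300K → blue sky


Temperature: 5430K
4000K < 5430K ≤ 5600K → daylight
Classification: daylight


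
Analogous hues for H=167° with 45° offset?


Base hue: 167°
Left analog: (167 - 45) mod 360 = 122°
Right analog: (167 + 45) mod 360 = 212°
Analogous hues = 122° and 212°


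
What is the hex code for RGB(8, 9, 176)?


R = 8 → 08 (hex)
G = 9 → 09 (hex)
B = 176 → B0 (hex)
Hex = #0809B0


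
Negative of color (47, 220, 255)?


Invert: (255-R, 255-G, 255-B)
R: 255-47 = 208
G: 255-220 = 35
B: 255-255 = 0
= RGB(208, 35, 0)


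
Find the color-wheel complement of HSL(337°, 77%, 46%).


Complement = opposite side of color wheel = hue + 180°
H' = (337 + 180) mod 360 = 157°
S and L unchanged.
= HSL(157°, 77%, 46%)


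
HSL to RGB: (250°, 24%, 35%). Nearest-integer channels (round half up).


H=250°, S=0.24, L=0.35
C = (1-|2L-1|)×S = (1-|-0.30|)×0.24 = 0.168
H' = H/60 = 250/60 ≈ 4.1667; X = C×(1-|H' mod 2 - 1|) = 0.028
m = L - C/2 = 0.35 - 0.084 = 0.266
Sector ⌊H'⌋ = 4 → (R',G',B') = (0.028, 0.0, 0.168)
RGB = ((R'+m)×255, (G'+m)×255, (B'+m)×255) = (74.97, 67.83, 110.67)
Round half up → RGB(75, 68, 111)


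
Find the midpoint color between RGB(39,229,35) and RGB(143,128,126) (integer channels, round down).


Midpoint: each channel = ⌊(C₁+C₂)/2⌋
R: ⌊(39+143)/2⌋ = 91
G: ⌊(229+128)/2⌋ = 178
B: ⌊(35+126)/2⌋ = 80
= RGB(91, 178, 80)


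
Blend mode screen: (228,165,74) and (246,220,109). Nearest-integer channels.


Screen: C = 255 - (255-A)×(255-B)/255, rounded to nearest integer
R: 255 - (255-228)×(255-246)/255 = 255 - 243/255 ≈ 255 - 0.953 = 254.047 → 254
G: 255 - (255-165)×(255-220)/255 = 255 - 3150/255 ≈ 255 - 12.353 = 242.647 → 243
B: 255 - (255-74)×(255-109)/255 = 255 - 26426/255 ≈ 255 - 103.631 = 151.369 → 151
= RGB(254, 243, 151)


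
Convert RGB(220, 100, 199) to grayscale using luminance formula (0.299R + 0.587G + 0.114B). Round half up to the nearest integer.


Gray = 0.299×R + 0.587×G + 0.114×B
Gray = 0.299×220 + 0.587×100 + 0.114×199
Gray = 65.780 + 58.700 + 22.686
Gray = 147.166 → round half up → 147
Gray = 147


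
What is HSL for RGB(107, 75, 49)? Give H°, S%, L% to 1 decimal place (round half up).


Normalize: R'=107/255≈0.4196, G'=75/255≈0.2941, B'=49/255≈0.1922
Max=107/255, Min=49/255, Δ=Max-Min=58/255
L = (Max+Min)/2 = (107+49)/510 = 156/510 = 0.30588… → L = 30.6%
L ≤ 0.5 → S = Δ/(Max+Min) = 58/(107+49) = 58/156 = 0.37179… → S = 37.2%
(the 1/255 factors cancel in S and H, so raw channel differences can be used)
Max is R' → H = 60 × (((G-B)/Δ) mod 6) = 60 × (((75-49)/58) mod 6)
  26/58 = 0.4482…
  H = 60 × 0.4482… = 26.896…° → H = 26.9°
= HSL(26.9°, 37.2%, 30.6%)


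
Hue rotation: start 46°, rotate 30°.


New hue = (H + rotation) mod 360
New hue = (46 + 30) mod 360
= 76 mod 360
= 76°


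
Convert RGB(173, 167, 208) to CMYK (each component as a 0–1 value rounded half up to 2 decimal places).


R'=173/255≈0.6784, G'=167/255≈0.6549, B'=208/255≈0.8157
K = 1 - max(R',G',B') = 1 - 208/255 = 47/255 = 0.18431… → 0.18
(1-R'-K)/(1-K) simplifies to (max-R)/max with max = 208:
C = (208-173)/208 = 35/208 = 0.16826… → 0.17
M = (208-167)/208 = 41/208 = 0.19711… → 0.20
Y = (208-208)/208 = 0/208 = 0 → 0.00
= CMYK(0.17, 0.20, 0.00, 0.18)


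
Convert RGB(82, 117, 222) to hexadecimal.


R = 82 → 52 (hex)
G = 117 → 75 (hex)
B = 222 → DE (hex)
Hex = #5275DE


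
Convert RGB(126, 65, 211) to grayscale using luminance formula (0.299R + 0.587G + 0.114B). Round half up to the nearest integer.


Gray = 0.299×R + 0.587×G + 0.114×B
Gray = 0.299×126 + 0.587×65 + 0.114×211
Gray = 37.674 + 38.155 + 24.054
Gray = 99.883 → round half up → 100
Gray = 100


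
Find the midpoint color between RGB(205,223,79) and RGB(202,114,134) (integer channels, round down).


Midpoint: each channel = ⌊(C₁+C₂)/2⌋
R: ⌊(205+202)/2⌋ = 203
G: ⌊(223+114)/2⌋ = 168
B: ⌊(79+134)/2⌋ = 106
= RGB(203, 168, 106)


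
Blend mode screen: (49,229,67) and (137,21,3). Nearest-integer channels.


Screen: C = 255 - (255-A)×(255-B)/255, rounded to nearest integer
R: 255 - (255-49)×(255-137)/255 = 255 - 24308/255 ≈ 255 - 95.325 = 159.675 → 160
G: 255 - (255-229)×(255-21)/255 = 255 - 6084/255 ≈ 255 - 23.859 = 231.141 → 231
B: 255 - (255-67)×(255-3)/255 = 255 - 47376/255 ≈ 255 - 185.788 = 69.212 → 69
= RGB(160, 231, 69)


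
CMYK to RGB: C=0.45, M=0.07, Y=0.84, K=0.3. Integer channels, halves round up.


R = 255 × (1-C) × (1-K) = 255 × 0.55 × 0.70 = 98.175 → 98
G = 255 × (1-M) × (1-K) = 255 × 0.93 × 0.70 = 166.005 → 166
B = 255 × (1-Y) × (1-K) = 255 × 0.16 × 0.70 = 28.56 → 29
= RGB(98, 166, 29)


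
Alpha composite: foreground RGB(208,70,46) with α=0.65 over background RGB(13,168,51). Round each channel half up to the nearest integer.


C = α×F + (1-α)×B, with 1-α = 0.35
R: 0.65×208 + 0.35×13 = 135.20 + 4.55 = 139.75 → 140
G: 0.65×70 + 0.35×168 = 45.50 + 58.80 = 104.30 → 104
B: 0.65×46 + 0.35×51 = 29.90 + 17.85 = 47.75 → 48
= RGB(140, 104, 48)


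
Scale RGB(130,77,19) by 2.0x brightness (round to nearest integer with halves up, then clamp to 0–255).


Multiply each channel by 2.0, round half up, clamp to [0, 255]
R: 130×2.0 = 260 → clamp → 255
G: 77×2.0 = 154
B: 19×2.0 = 38
= RGB(255, 154, 38)


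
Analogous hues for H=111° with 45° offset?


Base hue: 111°
Left analog: (111 - 45) mod 360 = 66°
Right analog: (111 + 45) mod 360 = 156°
Analogous hues = 66° and 156°


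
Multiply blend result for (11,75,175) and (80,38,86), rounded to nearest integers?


Multiply: C = A×B/255, rounded to nearest integer
R: 11×80/255 = 880/255 ≈ 3.451 → 3
G: 75×38/255 = 2850/255 ≈ 11.176 → 11
B: 175×86/255 = 15050/255 ≈ 59.020 → 59
= RGB(3, 11, 59)


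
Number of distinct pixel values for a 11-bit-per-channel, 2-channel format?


Total bits = 11 bits/channel × 2 channels = 22 bits
Distinct pixel values = 2^22
= 4,194,304 pixel values


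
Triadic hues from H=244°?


Triadic: equally spaced at 120° intervals
H1 = 244°
H2 = (244 + 120) mod 360 = 4°
H3 = (244 + 240) mod 360 = 124°
Triadic = 244°, 4°, 124°


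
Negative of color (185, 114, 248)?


Invert: (255-R, 255-G, 255-B)
R: 255-185 = 70
G: 255-114 = 141
B: 255-248 = 7
= RGB(70, 141, 7)


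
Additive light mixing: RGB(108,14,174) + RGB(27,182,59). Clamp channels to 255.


Additive: each channel = min(255, C₁+C₂)
R: 108+27 = 135 → 135
G: 14+182 = 196 → 196
B: 174+59 = 233 → 233
= RGB(135, 196, 233)


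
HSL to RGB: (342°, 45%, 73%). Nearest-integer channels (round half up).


H=342°, S=0.45, L=0.73
C = (1-|2L-1|)×S = (1-|0.46|)×0.45 = 0.243
H' = H/60 = 342/60 ≈ 5.7000; X = C×(1-|H' mod 2 - 1|) = 0.0729
m = L - C/2 = 0.73 - 0.1215 = 0.6085
Sector ⌊H'⌋ = 5 → (R',G',B') = (0.243, 0.0, 0.0729)
RGB = ((R'+m)×255, (G'+m)×255, (B'+m)×255) = (217.1325, 155.1675, 173.757)
Round half up → RGB(217, 155, 174)


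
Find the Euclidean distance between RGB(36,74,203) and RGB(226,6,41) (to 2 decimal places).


d = √[(R₁-R₂)² + (G₁-G₂)² + (B₁-B₂)²]
d = √[(36-226)² + (74-6)² + (203-41)²]
d = √[36100 + 4624 + 26244]
d = √66968
d ≈ 258.78


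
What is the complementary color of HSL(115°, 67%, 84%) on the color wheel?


Complement = opposite side of color wheel = hue + 180°
H' = (115 + 180) mod 360 = 295°
S and L unchanged.
= HSL(295°, 67%, 84%)


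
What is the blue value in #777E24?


Color: #777E24
R = 77 = 119
G = 7E = 126
B = 24 = 36
Blue = 36


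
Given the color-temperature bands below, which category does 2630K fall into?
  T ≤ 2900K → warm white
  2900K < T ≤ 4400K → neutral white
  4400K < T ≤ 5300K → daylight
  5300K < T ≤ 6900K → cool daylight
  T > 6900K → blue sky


Temperature: 2630K
2630K ≤ 2900K → warm white
Classification: warm white


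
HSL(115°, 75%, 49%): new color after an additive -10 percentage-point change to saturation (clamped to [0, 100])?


Original S = 75%
Adjustment = -10 percentage points
New S = 75 + (-10) = 65
Clamp to [0, 100] → 65
= HSL(115°, 65%, 49%)


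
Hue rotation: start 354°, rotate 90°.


New hue = (H + rotation) mod 360
New hue = (354 + 90) mod 360
= 444 mod 360
= 84°


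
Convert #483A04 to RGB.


48 → 72 (R)
3A → 58 (G)
04 → 4 (B)
= RGB(72, 58, 4)


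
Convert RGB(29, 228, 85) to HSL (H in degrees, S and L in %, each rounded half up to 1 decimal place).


Normalize: R'=29/255≈0.1137, G'=228/255≈0.8941, B'=85/255≈0.3333
Max=228/255, Min=29/255, Δ=Max-Min=199/255
L = (Max+Min)/2 = (228+29)/510 = 257/510 = 0.50392… → L = 50.4%
L > 0.5 → S = Δ/(2-Max-Min) = 199/(510-228-29) = 199/253 = 0.78656… → S = 78.7%
(the 1/255 factors cancel in S and H, so raw channel differences can be used)
Max is G' → H = 60 × ((B-R)/Δ + 2) = 60 × ((85-29)/199 + 2)
  56/199 + 2 = 0.2814… + 2 = 2.2814…
  H = 60 × 2.2814… = 136.884…° → H = 136.9°
= HSL(136.9°, 78.7%, 50.4%)


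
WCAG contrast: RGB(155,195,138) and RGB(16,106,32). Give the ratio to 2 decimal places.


Linearize each sRGB channel c=v/255: c/12.92 if c ≤ 0.04045 else ((c+0.055)/1.055)^2.4
L = 0.2126×R_lin + 0.7152×G_lin + 0.0722×B_lin
Color 1 (155,195,138):
  R=155: 155/255≈0.6078 > 0.04045 → ((0.6078+0.055)/1.055)^2.4 ≈ 0.32778
  G=195: 195/255≈0.7647 > 0.04045 → ((0.7647+0.055)/1.055)^2.4 ≈ 0.54572
  B=138: 138/255≈0.5412 > 0.04045 → ((0.5412+0.055)/1.055)^2.4 ≈ 0.25415
  L1 = 0.2126×0.32778 + 0.7152×0.54572 + 0.0722×0.25415 ≈ 0.47834
Color 2 (16,106,32):
  R=16: 16/255≈0.0627 > 0.04045 → ((0.0627+0.055)/1.055)^2.4 ≈ 0.00518
  G=106: 106/255≈0.4157 > 0.04045 → ((0.4157+0.055)/1.055)^2.4 ≈ 0.14413
  B=32: 32/255≈0.1255 > 0.04045 → ((0.1255+0.055)/1.055)^2.4 ≈ 0.01444
  L2 = 0.2126×0.00518 + 0.7152×0.14413 + 0.0722×0.01444 ≈ 0.10523
Lighter = 0.47834, Darker = 0.10523
Ratio = (L_lighter + 0.05) / (L_darker + 0.05)
Ratio = (0.47834 + 0.05) / (0.10523 + 0.05) = 0.52834 / 0.15523 ≈ 3.4037
Ratio ≈ 3.40:1


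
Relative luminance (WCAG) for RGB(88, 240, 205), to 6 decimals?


Linearize each channel (sRGB transfer function): c = v/255; c_lin = c/12.92 if c ≤ 0.04045, else ((c+0.055)/1.055)^2.4
  R: 88/255 ≈ 0.345098 > 0.04045 → ((0.345098+0.055)/1.055)^2.4 ≈ 0.097587
  G: 240/255 ≈ 0.941176 > 0.04045 → ((0.941176+0.055)/1.055)^2.4 ≈ 0.871367
  B: 205/255 ≈ 0.803922 > 0.04045 → ((0.803922+0.055)/1.055)^2.4 ≈ 0.610496
R_lin = 0.097587, G_lin = 0.871367, B_lin = 0.610496
L = 0.2126×R + 0.7152×G + 0.0722×B
L = 0.2126×0.097587 + 0.7152×0.871367 + 0.0722×0.610496
L ≈ 0.688027


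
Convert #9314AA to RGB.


93 → 147 (R)
14 → 20 (G)
AA → 170 (B)
= RGB(147, 20, 170)


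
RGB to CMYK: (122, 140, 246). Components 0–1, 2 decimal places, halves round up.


R'=122/255≈0.4784, G'=140/255≈0.5490, B'=246/255≈0.9647
K = 1 - max(R',G',B') = 1 - 246/255 = 9/255 = 0.03529… → 0.04
(1-R'-K)/(1-K) simplifies to (max-R)/max with max = 246:
C = (246-122)/246 = 124/246 = 0.50406… → 0.50
M = (246-140)/246 = 106/246 = 0.43089… → 0.43
Y = (246-246)/246 = 0/246 = 0 → 0.00
= CMYK(0.50, 0.43, 0.00, 0.04)


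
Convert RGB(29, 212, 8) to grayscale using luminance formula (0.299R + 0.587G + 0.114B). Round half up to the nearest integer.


Gray = 0.299×R + 0.587×G + 0.114×B
Gray = 0.299×29 + 0.587×212 + 0.114×8
Gray = 8.671 + 124.444 + 0.912
Gray = 134.027 → round half up → 134
Gray = 134


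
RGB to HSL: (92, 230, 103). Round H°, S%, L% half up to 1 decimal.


Normalize: R'=92/255≈0.3608, G'=230/255≈0.9020, B'=103/255≈0.4039
Max=230/255, Min=92/255, Δ=Max-Min=138/255
L = (Max+Min)/2 = (230+92)/510 = 322/510 = 0.63137… → L = 63.1%
L > 0.5 → S = Δ/(2-Max-Min) = 138/(510-230-92) = 138/188 = 0.73404… → S = 73.4%
(the 1/255 factors cancel in S and H, so raw channel differences can be used)
Max is G' → H = 60 × ((B-R)/Δ + 2) = 60 × ((103-92)/138 + 2)
  11/138 + 2 = 0.0797… + 2 = 2.0797…
  H = 60 × 2.0797… = 124.782…° → H = 124.8°
= HSL(124.8°, 73.4%, 63.1%)


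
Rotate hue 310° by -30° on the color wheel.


New hue = (H + rotation) mod 360
New hue = (310 -30) mod 360
= 280 mod 360
= 280°


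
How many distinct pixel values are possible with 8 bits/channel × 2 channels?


Total bits = 8 bits/channel × 2 channels = 16 bits
Distinct pixel values = 2^16
= 65,536 pixel values


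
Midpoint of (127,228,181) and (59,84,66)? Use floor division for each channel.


Midpoint: each channel = ⌊(C₁+C₂)/2⌋
R: ⌊(127+59)/2⌋ = 93
G: ⌊(228+84)/2⌋ = 156
B: ⌊(181+66)/2⌋ = 123
= RGB(93, 156, 123)


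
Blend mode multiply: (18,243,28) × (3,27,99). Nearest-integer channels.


Multiply: C = A×B/255, rounded to nearest integer
R: 18×3/255 = 54/255 ≈ 0.212 → 0
G: 243×27/255 = 6561/255 ≈ 25.729 → 26
B: 28×99/255 = 2772/255 ≈ 10.871 → 11
= RGB(0, 26, 11)


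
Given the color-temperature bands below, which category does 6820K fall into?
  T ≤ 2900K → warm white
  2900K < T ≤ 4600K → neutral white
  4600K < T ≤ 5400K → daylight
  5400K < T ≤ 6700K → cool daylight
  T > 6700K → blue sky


Temperature: 6820K
6820K > 6700K → blue sky
Classification: blue sky


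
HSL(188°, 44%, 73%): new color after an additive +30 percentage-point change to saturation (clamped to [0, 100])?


Original S = 44%
Adjustment = +30 percentage points
New S = 44 + (30) = 74
Clamp to [0, 100] → 74
= HSL(188°, 74%, 73%)


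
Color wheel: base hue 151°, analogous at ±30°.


Base hue: 151°
Left analog: (151 - 30) mod 360 = 121°
Right analog: (151 + 30) mod 360 = 181°
Analogous hues = 121° and 181°


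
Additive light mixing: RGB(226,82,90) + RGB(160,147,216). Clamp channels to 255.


Additive: each channel = min(255, C₁+C₂)
R: 226+160 = 386 → 255
G: 82+147 = 229 → 229
B: 90+216 = 306 → 255
= RGB(255, 229, 255)


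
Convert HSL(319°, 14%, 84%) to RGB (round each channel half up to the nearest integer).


H=319°, S=0.14, L=0.84
C = (1-|2L-1|)×S = (1-|0.68|)×0.14 = 0.0448
H' = H/60 = 319/60 ≈ 5.3167; X = C×(1-|H' mod 2 - 1|) ≈ 0.0306
m = L - C/2 = 0.84 - 0.0224 = 0.8176
Sector ⌊H'⌋ = 5 → (R',G',B') = (0.0448, 0.0, ≈0.0306)
RGB = ((R'+m)×255, (G'+m)×255, (B'+m)×255) = (219.912, 208.488, 216.2944)
Round half up → RGB(220, 208, 216)


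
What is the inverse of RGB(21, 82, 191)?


Invert: (255-R, 255-G, 255-B)
R: 255-21 = 234
G: 255-82 = 173
B: 255-191 = 64
= RGB(234, 173, 64)


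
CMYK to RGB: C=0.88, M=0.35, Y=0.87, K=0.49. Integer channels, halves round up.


R = 255 × (1-C) × (1-K) = 255 × 0.12 × 0.51 = 15.606 → 16
G = 255 × (1-M) × (1-K) = 255 × 0.65 × 0.51 = 84.5325 → 85
B = 255 × (1-Y) × (1-K) = 255 × 0.13 × 0.51 = 16.9065 → 17
= RGB(16, 85, 17)


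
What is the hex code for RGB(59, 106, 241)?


R = 59 → 3B (hex)
G = 106 → 6A (hex)
B = 241 → F1 (hex)
Hex = #3B6AF1


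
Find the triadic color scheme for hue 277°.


Triadic: equally spaced at 120° intervals
H1 = 277°
H2 = (277 + 120) mod 360 = 37°
H3 = (277 + 240) mod 360 = 157°
Triadic = 277°, 37°, 157°


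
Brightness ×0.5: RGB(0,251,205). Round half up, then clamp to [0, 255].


Multiply each channel by 0.5, round half up, clamp to [0, 255]
R: 0×0.5 = 0
G: 251×0.5 = 125.5 → round → 126
B: 205×0.5 = 102.5 → round → 103
= RGB(0, 126, 103)


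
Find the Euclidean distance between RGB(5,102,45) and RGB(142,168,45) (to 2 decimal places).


d = √[(R₁-R₂)² + (G₁-G₂)² + (B₁-B₂)²]
d = √[(5-142)² + (102-168)² + (45-45)²]
d = √[18769 + 4356 + 0]
d = √23125
d ≈ 152.07


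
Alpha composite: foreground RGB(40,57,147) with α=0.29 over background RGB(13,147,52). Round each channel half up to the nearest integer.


C = α×F + (1-α)×B, with 1-α = 0.71
R: 0.29×40 + 0.71×13 = 11.60 + 9.23 = 20.83 → 21
G: 0.29×57 + 0.71×147 = 16.53 + 104.37 = 120.90 → 121
B: 0.29×147 + 0.71×52 = 42.63 + 36.92 = 79.55 → 80
= RGB(21, 121, 80)


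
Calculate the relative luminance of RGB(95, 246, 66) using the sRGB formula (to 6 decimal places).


Linearize each channel (sRGB transfer function): c = v/255; c_lin = c/12.92 if c ≤ 0.04045, else ((c+0.055)/1.055)^2.4
  R: 95/255 ≈ 0.372549 > 0.04045 → ((0.372549+0.055)/1.055)^2.4 ≈ 0.114435
  G: 246/255 ≈ 0.964706 > 0.04045 → ((0.964706+0.055)/1.055)^2.4 ≈ 0.921582
  B: 66/255 ≈ 0.258824 > 0.04045 → ((0.258824+0.055)/1.055)^2.4 ≈ 0.054480
R_lin = 0.114435, G_lin = 0.921582, B_lin = 0.054480
L = 0.2126×R + 0.7152×G + 0.0722×B
L = 0.2126×0.114435 + 0.7152×0.921582 + 0.0722×0.054480
L ≈ 0.687378


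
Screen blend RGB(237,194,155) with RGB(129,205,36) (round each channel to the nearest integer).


Screen: C = 255 - (255-A)×(255-B)/255, rounded to nearest integer
R: 255 - (255-237)×(255-129)/255 = 255 - 2268/255 ≈ 255 - 8.894 = 246.106 → 246
G: 255 - (255-194)×(255-205)/255 = 255 - 3050/255 ≈ 255 - 11.961 = 243.039 → 243
B: 255 - (255-155)×(255-36)/255 = 255 - 21900/255 ≈ 255 - 85.882 = 169.118 → 169
= RGB(246, 243, 169)


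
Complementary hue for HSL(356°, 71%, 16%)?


Complement = opposite side of color wheel = hue + 180°
H' = (356 + 180) mod 360 = 176°
S and L unchanged.
= HSL(176°, 71%, 16%)


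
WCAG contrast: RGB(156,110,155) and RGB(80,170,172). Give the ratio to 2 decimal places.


Linearize each sRGB channel c=v/255: c/12.92 if c ≤ 0.04045 else ((c+0.055)/1.055)^2.4
L = 0.2126×R_lin + 0.7152×G_lin + 0.0722×B_lin
Color 1 (156,110,155):
  R=156: 156/255≈0.6118 > 0.04045 → ((0.6118+0.055)/1.055)^2.4 ≈ 0.33245
  G=110: 110/255≈0.4314 > 0.04045 → ((0.4314+0.055)/1.055)^2.4 ≈ 0.15593
  B=155: 155/255≈0.6078 > 0.04045 → ((0.6078+0.055)/1.055)^2.4 ≈ 0.32778
  L1 = 0.2126×0.33245 + 0.7152×0.15593 + 0.0722×0.32778 ≈ 0.20586
Color 2 (80,170,172):
  R=80: 80/255≈0.3137 > 0.04045 → ((0.3137+0.055)/1.055)^2.4 ≈ 0.08022
  G=170: 170/255≈0.6667 > 0.04045 → ((0.6667+0.055)/1.055)^2.4 ≈ 0.40198
  B=172: 172/255≈0.6745 > 0.04045 → ((0.6745+0.055)/1.055)^2.4 ≈ 0.41254
  L2 = 0.2126×0.08022 + 0.7152×0.40198 + 0.0722×0.41254 ≈ 0.33433
Lighter = 0.33433, Darker = 0.20586
Ratio = (L_lighter + 0.05) / (L_darker + 0.05)
Ratio = (0.33433 + 0.05) / (0.20586 + 0.05) = 0.38433 / 0.25586 ≈ 1.5021
Ratio ≈ 1.50:1


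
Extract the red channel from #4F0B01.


Color: #4F0B01
R = 4F = 79
G = 0B = 11
B = 01 = 1
Red = 79


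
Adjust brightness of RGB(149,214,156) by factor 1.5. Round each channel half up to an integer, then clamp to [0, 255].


Multiply each channel by 1.5, round half up, clamp to [0, 255]
R: 149×1.5 = 223.5 → round → 224
G: 214×1.5 = 321 → clamp → 255
B: 156×1.5 = 234
= RGB(224, 255, 234)


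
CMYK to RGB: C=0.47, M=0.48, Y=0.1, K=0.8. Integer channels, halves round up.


R = 255 × (1-C) × (1-K) = 255 × 0.53 × 0.20 = 27.03 → 27
G = 255 × (1-M) × (1-K) = 255 × 0.52 × 0.20 = 26.52 → 27
B = 255 × (1-Y) × (1-K) = 255 × 0.90 × 0.20 = 45.9 → 46
= RGB(27, 27, 46)


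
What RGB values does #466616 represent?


46 → 70 (R)
66 → 102 (G)
16 → 22 (B)
= RGB(70, 102, 22)


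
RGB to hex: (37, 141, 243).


R = 37 → 25 (hex)
G = 141 → 8D (hex)
B = 243 → F3 (hex)
Hex = #258DF3


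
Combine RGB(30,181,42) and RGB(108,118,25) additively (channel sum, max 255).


Additive: each channel = min(255, C₁+C₂)
R: 30+108 = 138 → 138
G: 181+118 = 299 → 255
B: 42+25 = 67 → 67
= RGB(138, 255, 67)


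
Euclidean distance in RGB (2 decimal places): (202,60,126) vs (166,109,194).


d = √[(R₁-R₂)² + (G₁-G₂)² + (B₁-B₂)²]
d = √[(202-166)² + (60-109)² + (126-194)²]
d = √[1296 + 2401 + 4624]
d = √8321
d ≈ 91.22


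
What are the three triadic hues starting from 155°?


Triadic: equally spaced at 120° intervals
H1 = 155°
H2 = (155 + 120) mod 360 = 275°
H3 = (155 + 240) mod 360 = 35°
Triadic = 155°, 275°, 35°


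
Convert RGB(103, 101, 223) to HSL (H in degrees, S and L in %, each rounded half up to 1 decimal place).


Normalize: R'=103/255≈0.4039, G'=101/255≈0.3961, B'=223/255≈0.8745
Max=223/255, Min=101/255, Δ=Max-Min=122/255
L = (Max+Min)/2 = (223+101)/510 = 324/510 = 0.63529… → L = 63.5%
L > 0.5 → S = Δ/(2-Max-Min) = 122/(510-223-101) = 122/186 = 0.65591… → S = 65.6%
(the 1/255 factors cancel in S and H, so raw channel differences can be used)
Max is B' → H = 60 × ((R-G)/Δ + 4) = 60 × ((103-101)/122 + 4)
  2/122 + 4 = 0.0163… + 4 = 4.0163…
  H = 60 × 4.0163… = 240.983…° → H = 241.0°
= HSL(241.0°, 65.6%, 63.5%)


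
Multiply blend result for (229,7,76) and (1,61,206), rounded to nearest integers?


Multiply: C = A×B/255, rounded to nearest integer
R: 229×1/255 = 229/255 ≈ 0.898 → 1
G: 7×61/255 = 427/255 ≈ 1.675 → 2
B: 76×206/255 = 15656/255 ≈ 61.396 → 61
= RGB(1, 2, 61)


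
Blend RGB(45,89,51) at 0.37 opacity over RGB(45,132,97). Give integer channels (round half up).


C = α×F + (1-α)×B, with 1-α = 0.63
R: 0.37×45 + 0.63×45 = 16.65 + 28.35 = 45.00 → 45
G: 0.37×89 + 0.63×132 = 32.93 + 83.16 = 116.09 → 116
B: 0.37×51 + 0.63×97 = 18.87 + 61.11 = 79.98 → 80
= RGB(45, 116, 80)


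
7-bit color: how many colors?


Colors = 2^bits = 2^7
= 128 colors


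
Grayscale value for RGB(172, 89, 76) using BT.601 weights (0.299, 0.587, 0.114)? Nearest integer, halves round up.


Gray = 0.299×R + 0.587×G + 0.114×B
Gray = 0.299×172 + 0.587×89 + 0.114×76
Gray = 51.428 + 52.243 + 8.664
Gray = 112.335 → round half up → 112
Gray = 112


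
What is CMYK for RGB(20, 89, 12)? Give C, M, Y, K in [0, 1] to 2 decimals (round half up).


R'=20/255≈0.0784, G'=89/255≈0.3490, B'=12/255≈0.0471
K = 1 - max(R',G',B') = 1 - 89/255 = 166/255 = 0.65098… → 0.65
(1-R'-K)/(1-K) simplifies to (max-R)/max with max = 89:
C = (89-20)/89 = 69/89 = 0.77528… → 0.78
M = (89-89)/89 = 0/89 = 0 → 0.00
Y = (89-12)/89 = 77/89 = 0.86516… → 0.87
= CMYK(0.78, 0.00, 0.87, 0.65)


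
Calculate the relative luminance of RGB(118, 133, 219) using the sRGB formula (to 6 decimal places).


Linearize each channel (sRGB transfer function): c = v/255; c_lin = c/12.92 if c ≤ 0.04045, else ((c+0.055)/1.055)^2.4
  R: 118/255 ≈ 0.462745 > 0.04045 → ((0.462745+0.055)/1.055)^2.4 ≈ 0.181164
  G: 133/255 ≈ 0.521569 > 0.04045 → ((0.521569+0.055)/1.055)^2.4 ≈ 0.234551
  B: 219/255 ≈ 0.858824 > 0.04045 → ((0.858824+0.055)/1.055)^2.4 ≈ 0.708376
R_lin = 0.181164, G_lin = 0.234551, B_lin = 0.708376
L = 0.2126×R + 0.7152×G + 0.0722×B
L = 0.2126×0.181164 + 0.7152×0.234551 + 0.0722×0.708376
L ≈ 0.257411


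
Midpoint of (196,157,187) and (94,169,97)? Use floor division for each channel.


Midpoint: each channel = ⌊(C₁+C₂)/2⌋
R: ⌊(196+94)/2⌋ = 145
G: ⌊(157+169)/2⌋ = 163
B: ⌊(187+97)/2⌋ = 142
= RGB(145, 163, 142)


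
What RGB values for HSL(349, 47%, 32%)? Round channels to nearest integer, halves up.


H=349°, S=0.47, L=0.32
C = (1-|2L-1|)×S = (1-|-0.36|)×0.47 = 0.3008
H' = H/60 = 349/60 ≈ 5.8167; X = C×(1-|H' mod 2 - 1|) ≈ 0.0551
m = L - C/2 = 0.32 - 0.1504 = 0.1696
Sector ⌊H'⌋ = 5 → (R',G',B') = (0.3008, 0.0, ≈0.0551)
RGB = ((R'+m)×255, (G'+m)×255, (B'+m)×255) = (119.952, 43.248, 57.3104)
Round half up → RGB(120, 43, 57)


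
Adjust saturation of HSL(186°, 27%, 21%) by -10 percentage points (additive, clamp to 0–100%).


Original S = 27%
Adjustment = -10 percentage points
New S = 27 + (-10) = 17
Clamp to [0, 100] → 17
= HSL(186°, 17%, 21%)


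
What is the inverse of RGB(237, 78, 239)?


Invert: (255-R, 255-G, 255-B)
R: 255-237 = 18
G: 255-78 = 177
B: 255-239 = 16
= RGB(18, 177, 16)


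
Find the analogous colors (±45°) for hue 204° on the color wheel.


Base hue: 204°
Left analog: (204 - 45) mod 360 = 159°
Right analog: (204 + 45) mod 360 = 249°
Analogous hues = 159° and 249°


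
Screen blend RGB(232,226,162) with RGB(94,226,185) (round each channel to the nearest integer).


Screen: C = 255 - (255-A)×(255-B)/255, rounded to nearest integer
R: 255 - (255-232)×(255-94)/255 = 255 - 3703/255 ≈ 255 - 14.522 = 240.478 → 240
G: 255 - (255-226)×(255-226)/255 = 255 - 841/255 ≈ 255 - 3.298 = 251.702 → 252
B: 255 - (255-162)×(255-185)/255 = 255 - 6510/255 ≈ 255 - 25.529 = 229.471 → 229
= RGB(240, 252, 229)


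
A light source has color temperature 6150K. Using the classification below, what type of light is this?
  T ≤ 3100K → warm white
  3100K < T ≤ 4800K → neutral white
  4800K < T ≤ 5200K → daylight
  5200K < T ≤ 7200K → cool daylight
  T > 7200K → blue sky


Temperature: 6150K
5200K < 6150K ≤ 7200K → cool daylight
Classification: cool daylight


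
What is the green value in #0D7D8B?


Color: #0D7D8B
R = 0D = 13
G = 7D = 125
B = 8B = 139
Green = 125


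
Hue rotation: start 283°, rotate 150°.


New hue = (H + rotation) mod 360
New hue = (283 + 150) mod 360
= 433 mod 360
= 73°


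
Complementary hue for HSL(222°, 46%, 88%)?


Complement = opposite side of color wheel = hue + 180°
H' = (222 + 180) mod 360 = 42°
S and L unchanged.
= HSL(42°, 46%, 88%)


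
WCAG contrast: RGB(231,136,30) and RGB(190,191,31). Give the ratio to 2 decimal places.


Linearize each sRGB channel c=v/255: c/12.92 if c ≤ 0.04045 else ((c+0.055)/1.055)^2.4
L = 0.2126×R_lin + 0.7152×G_lin + 0.0722×B_lin
Color 1 (231,136,30):
  R=231: 231/255≈0.9059 > 0.04045 → ((0.9059+0.055)/1.055)^2.4 ≈ 0.79910
  G=136: 136/255≈0.5333 > 0.04045 → ((0.5333+0.055)/1.055)^2.4 ≈ 0.24620
  B=30: 30/255≈0.1176 > 0.04045 → ((0.1176+0.055)/1.055)^2.4 ≈ 0.01298
  L1 = 0.2126×0.79910 + 0.7152×0.24620 + 0.0722×0.01298 ≈ 0.34691
Color 2 (190,191,31):
  R=190: 190/255≈0.7451 > 0.04045 → ((0.7451+0.055)/1.055)^2.4 ≈ 0.51492
  G=191: 191/255≈0.7490 > 0.04045 → ((0.7490+0.055)/1.055)^2.4 ≈ 0.52100
  B=31: 31/255≈0.1216 > 0.04045 → ((0.1216+0.055)/1.055)^2.4 ≈ 0.01370
  L2 = 0.2126×0.51492 + 0.7152×0.52100 + 0.0722×0.01370 ≈ 0.48308
Lighter = 0.48308, Darker = 0.34691
Ratio = (L_lighter + 0.05) / (L_darker + 0.05)
Ratio = (0.48308 + 0.05) / (0.34691 + 0.05) = 0.53308 / 0.39691 ≈ 1.3431
Ratio ≈ 1.34:1


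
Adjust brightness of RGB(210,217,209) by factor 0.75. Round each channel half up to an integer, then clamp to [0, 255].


Multiply each channel by 0.75, round half up, clamp to [0, 255]
R: 210×0.75 = 157.5 → round → 158
G: 217×0.75 = 162.75 → round → 163
B: 209×0.75 = 156.75 → round → 157
= RGB(158, 163, 157)


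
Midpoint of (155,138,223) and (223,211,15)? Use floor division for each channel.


Midpoint: each channel = ⌊(C₁+C₂)/2⌋
R: ⌊(155+223)/2⌋ = 189
G: ⌊(138+211)/2⌋ = 174
B: ⌊(223+15)/2⌋ = 119
= RGB(189, 174, 119)


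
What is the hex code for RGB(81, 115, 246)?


R = 81 → 51 (hex)
G = 115 → 73 (hex)
B = 246 → F6 (hex)
Hex = #5173F6


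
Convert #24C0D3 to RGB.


24 → 36 (R)
C0 → 192 (G)
D3 → 211 (B)
= RGB(36, 192, 211)


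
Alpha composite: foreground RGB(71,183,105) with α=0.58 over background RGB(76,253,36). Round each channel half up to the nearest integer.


C = α×F + (1-α)×B, with 1-α = 0.42
R: 0.58×71 + 0.42×76 = 41.18 + 31.92 = 73.10 → 73
G: 0.58×183 + 0.42×253 = 106.14 + 106.26 = 212.40 → 212
B: 0.58×105 + 0.42×36 = 60.90 + 15.12 = 76.02 → 76
= RGB(73, 212, 76)


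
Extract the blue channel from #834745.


Color: #834745
R = 83 = 131
G = 47 = 71
B = 45 = 69
Blue = 69


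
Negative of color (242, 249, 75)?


Invert: (255-R, 255-G, 255-B)
R: 255-242 = 13
G: 255-249 = 6
B: 255-75 = 180
= RGB(13, 6, 180)


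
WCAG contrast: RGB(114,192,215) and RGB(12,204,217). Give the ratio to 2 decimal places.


Linearize each sRGB channel c=v/255: c/12.92 if c ≤ 0.04045 else ((c+0.055)/1.055)^2.4
L = 0.2126×R_lin + 0.7152×G_lin + 0.0722×B_lin
Color 1 (114,192,215):
  R=114: 114/255≈0.4471 > 0.04045 → ((0.4471+0.055)/1.055)^2.4 ≈ 0.16827
  G=192: 192/255≈0.7529 > 0.04045 → ((0.7529+0.055)/1.055)^2.4 ≈ 0.52712
  B=215: 215/255≈0.8431 > 0.04045 → ((0.8431+0.055)/1.055)^2.4 ≈ 0.67954
  L1 = 0.2126×0.16827 + 0.7152×0.52712 + 0.0722×0.67954 ≈ 0.46183
Color 2 (12,204,217):
  R=12: 12/255≈0.0471 > 0.04045 → ((0.0471+0.055)/1.055)^2.4 ≈ 0.00368
  G=204: 204/255≈0.8000 > 0.04045 → ((0.8000+0.055)/1.055)^2.4 ≈ 0.60383
  B=217: 217/255≈0.8510 > 0.04045 → ((0.8510+0.055)/1.055)^2.4 ≈ 0.69387
  L2 = 0.2126×0.00368 + 0.7152×0.60383 + 0.0722×0.69387 ≈ 0.48274
Lighter = 0.48274, Darker = 0.46183
Ratio = (L_lighter + 0.05) / (L_darker + 0.05)
Ratio = (0.48274 + 0.05) / (0.46183 + 0.05) = 0.53274 / 0.51183 ≈ 1.0408
Ratio ≈ 1.04:1


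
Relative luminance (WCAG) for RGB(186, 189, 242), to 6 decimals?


Linearize each channel (sRGB transfer function): c = v/255; c_lin = c/12.92 if c ≤ 0.04045, else ((c+0.055)/1.055)^2.4
  R: 186/255 ≈ 0.729412 > 0.04045 → ((0.729412+0.055)/1.055)^2.4 ≈ 0.491021
  G: 189/255 ≈ 0.741176 > 0.04045 → ((0.741176+0.055)/1.055)^2.4 ≈ 0.508881
  B: 242/255 ≈ 0.949020 > 0.04045 → ((0.949020+0.055)/1.055)^2.4 ≈ 0.887923
R_lin = 0.491021, G_lin = 0.508881, B_lin = 0.887923
L = 0.2126×R + 0.7152×G + 0.0722×B
L = 0.2126×0.491021 + 0.7152×0.508881 + 0.0722×0.887923
L ≈ 0.532451


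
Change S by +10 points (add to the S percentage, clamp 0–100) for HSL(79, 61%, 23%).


Original S = 61%
Adjustment = +10 percentage points
New S = 61 + (10) = 71
Clamp to [0, 100] → 71
= HSL(79°, 71%, 23%)


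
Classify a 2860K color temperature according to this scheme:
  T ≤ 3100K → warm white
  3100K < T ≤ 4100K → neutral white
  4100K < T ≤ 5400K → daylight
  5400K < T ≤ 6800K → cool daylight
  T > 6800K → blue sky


Temperature: 2860K
2860K ≤ 3100K → warm white
Classification: warm white


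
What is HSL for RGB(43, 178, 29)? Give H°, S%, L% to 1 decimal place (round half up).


Normalize: R'=43/255≈0.1686, G'=178/255≈0.6980, B'=29/255≈0.1137
Max=178/255, Min=29/255, Δ=Max-Min=149/255
L = (Max+Min)/2 = (178+29)/510 = 207/510 = 0.40588… → L = 40.6%
L ≤ 0.5 → S = Δ/(Max+Min) = 149/(178+29) = 149/207 = 0.71980… → S = 72.0%
(the 1/255 factors cancel in S and H, so raw channel differences can be used)
Max is G' → H = 60 × ((B-R)/Δ + 2) = 60 × ((29-43)/149 + 2)
  -14/149 + 2 = -0.0939… + 2 = 1.9060…
  H = 60 × 1.9060… = 114.362…° → H = 114.4°
= HSL(114.4°, 72.0%, 40.6%)


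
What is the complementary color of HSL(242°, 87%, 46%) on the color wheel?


Complement = opposite side of color wheel = hue + 180°
H' = (242 + 180) mod 360 = 62°
S and L unchanged.
= HSL(62°, 87%, 46%)


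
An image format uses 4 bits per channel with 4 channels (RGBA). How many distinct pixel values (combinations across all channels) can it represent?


Total bits = 4 bits/channel × 4 channels = 16 bits
Distinct pixel values = 2^16
= 65,536 pixel values


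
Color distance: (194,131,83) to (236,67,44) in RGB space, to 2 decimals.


d = √[(R₁-R₂)² + (G₁-G₂)² + (B₁-B₂)²]
d = √[(194-236)² + (131-67)² + (83-44)²]
d = √[1764 + 4096 + 1521]
d = √7381
d ≈ 85.91


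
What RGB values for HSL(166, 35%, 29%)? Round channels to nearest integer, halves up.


H=166°, S=0.35, L=0.29
C = (1-|2L-1|)×S = (1-|-0.42|)×0.35 = 0.203
H' = H/60 = 166/60 ≈ 2.7667; X = C×(1-|H' mod 2 - 1|) ≈ 0.1556
m = L - C/2 = 0.29 - 0.1015 = 0.1885
Sector ⌊H'⌋ = 2 → (R',G',B') = (0.0, 0.203, ≈0.1556)
RGB = ((R'+m)×255, (G'+m)×255, (B'+m)×255) = (48.0675, 99.8325, 87.754)
Round half up → RGB(48, 100, 88)


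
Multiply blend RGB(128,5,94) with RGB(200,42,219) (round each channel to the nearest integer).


Multiply: C = A×B/255, rounded to nearest integer
R: 128×200/255 = 25600/255 ≈ 100.392 → 100
G: 5×42/255 = 210/255 ≈ 0.824 → 1
B: 94×219/255 = 20586/255 ≈ 80.729 → 81
= RGB(100, 1, 81)


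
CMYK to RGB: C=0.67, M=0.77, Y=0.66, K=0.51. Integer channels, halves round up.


R = 255 × (1-C) × (1-K) = 255 × 0.33 × 0.49 = 41.2335 → 41
G = 255 × (1-M) × (1-K) = 255 × 0.23 × 0.49 = 28.7385 → 29
B = 255 × (1-Y) × (1-K) = 255 × 0.34 × 0.49 = 42.483 → 42
= RGB(41, 29, 42)


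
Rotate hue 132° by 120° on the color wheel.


New hue = (H + rotation) mod 360
New hue = (132 + 120) mod 360
= 252 mod 360
= 252°


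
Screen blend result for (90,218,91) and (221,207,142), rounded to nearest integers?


Screen: C = 255 - (255-A)×(255-B)/255, rounded to nearest integer
R: 255 - (255-90)×(255-221)/255 = 255 - 5610/255 ≈ 255 - 22.000 = 233.000 → 233
G: 255 - (255-218)×(255-207)/255 = 255 - 1776/255 ≈ 255 - 6.965 = 248.035 → 248
B: 255 - (255-91)×(255-142)/255 = 255 - 18532/255 ≈ 255 - 72.675 = 182.325 → 182
= RGB(233, 248, 182)


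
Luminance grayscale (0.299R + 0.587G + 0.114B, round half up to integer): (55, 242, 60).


Gray = 0.299×R + 0.587×G + 0.114×B
Gray = 0.299×55 + 0.587×242 + 0.114×60
Gray = 16.445 + 142.054 + 6.840
Gray = 165.339 → round half up → 165
Gray = 165


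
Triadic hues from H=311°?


Triadic: equally spaced at 120° intervals
H1 = 311°
H2 = (311 + 120) mod 360 = 71°
H3 = (311 + 240) mod 360 = 191°
Triadic = 311°, 71°, 191°


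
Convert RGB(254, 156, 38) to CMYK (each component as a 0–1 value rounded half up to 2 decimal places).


R'=254/255≈0.9961, G'=156/255≈0.6118, B'=38/255≈0.1490
K = 1 - max(R',G',B') = 1 - 254/255 = 1/255 = 0.00392… → 0.00
(1-R'-K)/(1-K) simplifies to (max-R)/max with max = 254:
C = (254-254)/254 = 0/254 = 0 → 0.00
M = (254-156)/254 = 98/254 = 0.38582… → 0.39
Y = (254-38)/254 = 216/254 = 0.85039… → 0.85
= CMYK(0.00, 0.39, 0.85, 0.00)


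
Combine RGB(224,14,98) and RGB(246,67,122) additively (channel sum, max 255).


Additive: each channel = min(255, C₁+C₂)
R: 224+246 = 470 → 255
G: 14+67 = 81 → 81
B: 98+122 = 220 → 220
= RGB(255, 81, 220)


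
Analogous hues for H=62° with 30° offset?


Base hue: 62°
Left analog: (62 - 30) mod 360 = 32°
Right analog: (62 + 30) mod 360 = 92°
Analogous hues = 32° and 92°


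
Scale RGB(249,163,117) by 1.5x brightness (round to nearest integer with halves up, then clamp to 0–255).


Multiply each channel by 1.5, round half up, clamp to [0, 255]
R: 249×1.5 = 373.5 → round → 374 → clamp → 255
G: 163×1.5 = 244.5 → round → 245
B: 117×1.5 = 175.5 → round → 176
= RGB(255, 245, 176)


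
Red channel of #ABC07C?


Color: #ABC07C
R = AB = 171
G = C0 = 192
B = 7C = 124
Red = 171


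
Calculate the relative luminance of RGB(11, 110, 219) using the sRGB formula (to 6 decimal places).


Linearize each channel (sRGB transfer function): c = v/255; c_lin = c/12.92 if c ≤ 0.04045, else ((c+0.055)/1.055)^2.4
  R: 11/255 ≈ 0.043137 > 0.04045 → ((0.043137+0.055)/1.055)^2.4 ≈ 0.003347
  G: 110/255 ≈ 0.431373 > 0.04045 → ((0.431373+0.055)/1.055)^2.4 ≈ 0.155926
  B: 219/255 ≈ 0.858824 > 0.04045 → ((0.858824+0.055)/1.055)^2.4 ≈ 0.708376
R_lin = 0.003347, G_lin = 0.155926, B_lin = 0.708376
L = 0.2126×R + 0.7152×G + 0.0722×B
L = 0.2126×0.003347 + 0.7152×0.155926 + 0.0722×0.708376
L ≈ 0.163375


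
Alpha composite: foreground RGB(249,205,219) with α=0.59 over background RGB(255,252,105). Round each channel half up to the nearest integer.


C = α×F + (1-α)×B, with 1-α = 0.41
R: 0.59×249 + 0.41×255 = 146.91 + 104.55 = 251.46 → 251
G: 0.59×205 + 0.41×252 = 120.95 + 103.32 = 224.27 → 224
B: 0.59×219 + 0.41×105 = 129.21 + 43.05 = 172.26 → 172
= RGB(251, 224, 172)


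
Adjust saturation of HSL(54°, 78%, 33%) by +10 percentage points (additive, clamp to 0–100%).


Original S = 78%
Adjustment = +10 percentage points
New S = 78 + (10) = 88
Clamp to [0, 100] → 88
= HSL(54°, 88%, 33%)


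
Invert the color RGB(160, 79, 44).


Invert: (255-R, 255-G, 255-B)
R: 255-160 = 95
G: 255-79 = 176
B: 255-44 = 211
= RGB(95, 176, 211)


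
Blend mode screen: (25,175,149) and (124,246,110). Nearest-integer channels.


Screen: C = 255 - (255-A)×(255-B)/255, rounded to nearest integer
R: 255 - (255-25)×(255-124)/255 = 255 - 30130/255 ≈ 255 - 118.157 = 136.843 → 137
G: 255 - (255-175)×(255-246)/255 = 255 - 720/255 ≈ 255 - 2.824 = 252.176 → 252
B: 255 - (255-149)×(255-110)/255 = 255 - 15370/255 ≈ 255 - 60.275 = 194.725 → 195
= RGB(137, 252, 195)


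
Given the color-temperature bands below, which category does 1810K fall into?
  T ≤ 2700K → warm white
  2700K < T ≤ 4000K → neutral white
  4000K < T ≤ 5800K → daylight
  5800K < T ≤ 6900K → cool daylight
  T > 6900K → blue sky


Temperature: 1810K
1810K ≤ 2700K → warm white
Classification: warm white


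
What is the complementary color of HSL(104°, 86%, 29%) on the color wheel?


Complement = opposite side of color wheel = hue + 180°
H' = (104 + 180) mod 360 = 284°
S and L unchanged.
= HSL(284°, 86%, 29%)


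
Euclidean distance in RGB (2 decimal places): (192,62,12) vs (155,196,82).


d = √[(R₁-R₂)² + (G₁-G₂)² + (B₁-B₂)²]
d = √[(192-155)² + (62-196)² + (12-82)²]
d = √[1369 + 17956 + 4900]
d = √24225
d ≈ 155.64


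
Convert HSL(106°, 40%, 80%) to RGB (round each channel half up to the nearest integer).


H=106°, S=0.40, L=0.80
C = (1-|2L-1|)×S = (1-|0.60|)×0.40 = 0.16
H' = H/60 = 106/60 ≈ 1.7667; X = C×(1-|H' mod 2 - 1|) ≈ 0.0373
m = L - C/2 = 0.80 - 0.08 = 0.72
Sector ⌊H'⌋ = 1 → (R',G',B') = (≈0.0373, 0.16, 0.0)
RGB = ((R'+m)×255, (G'+m)×255, (B'+m)×255) = (193.12, 224.4, 183.6)
Round half up → RGB(193, 224, 184)
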